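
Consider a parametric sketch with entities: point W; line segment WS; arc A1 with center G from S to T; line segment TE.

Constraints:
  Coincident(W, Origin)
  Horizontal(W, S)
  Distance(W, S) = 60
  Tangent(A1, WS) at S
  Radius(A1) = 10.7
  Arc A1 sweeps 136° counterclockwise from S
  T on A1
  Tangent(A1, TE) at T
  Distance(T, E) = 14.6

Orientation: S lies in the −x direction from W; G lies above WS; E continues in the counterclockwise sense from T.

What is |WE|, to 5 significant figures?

69.226

W is at the origin; WS is horizontal with |WS| = 60.0 and S on the −x side, so S = (-60.000, 0.0000). Since A1 is tangent to WS there, GS ⟂ WS, so G = S + (0, 10.7) = (-60.000, 10.700). On A1, S sits at bearing -90° from G; a 136° counterclockwise sweep puts T at bearing 46°, so T = G + 10.7·(cos 46°, sin 46°) = (-52.567, 18.397). The tangent condition forces GT to be normal to TE, so TE runs along (−sin 46°, cos 46°); with |TE| = 14.6, E = (-63.070, 28.539). Then |WE| = |E − W| = 69.226.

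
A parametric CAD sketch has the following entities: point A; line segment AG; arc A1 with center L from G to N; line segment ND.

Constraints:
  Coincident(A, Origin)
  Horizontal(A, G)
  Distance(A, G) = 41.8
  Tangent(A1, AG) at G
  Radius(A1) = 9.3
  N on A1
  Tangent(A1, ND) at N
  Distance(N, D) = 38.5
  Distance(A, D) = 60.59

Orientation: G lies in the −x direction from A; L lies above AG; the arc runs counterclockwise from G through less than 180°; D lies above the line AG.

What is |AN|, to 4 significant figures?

34.11

Checks: |AG| = 41.80 ✓; |LN| = 9.300 ✓; ∠(LN, ND) = 90.00° ✓; |ND| = 38.50 ✓; |AD| = 60.59 ✓.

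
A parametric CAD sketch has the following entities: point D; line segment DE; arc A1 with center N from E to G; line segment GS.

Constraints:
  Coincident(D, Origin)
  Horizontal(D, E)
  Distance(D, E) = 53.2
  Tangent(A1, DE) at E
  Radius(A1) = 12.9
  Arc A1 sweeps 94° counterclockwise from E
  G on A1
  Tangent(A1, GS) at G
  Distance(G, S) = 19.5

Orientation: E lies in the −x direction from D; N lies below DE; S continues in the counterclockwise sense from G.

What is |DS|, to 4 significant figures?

72.75

On A1, E sits at bearing 90° from N; a 94° counterclockwise sweep puts G at bearing 184°, so G = N + 12.9·(cos 184°, sin 184°) = (-66.07, -13.80). The tangent condition forces NG to be normal to GS, so GS runs along (−sin 184°, cos 184°); with |GS| = 19.5, S = (-64.71, -33.25). Then |DS| = |S − D| = 72.75.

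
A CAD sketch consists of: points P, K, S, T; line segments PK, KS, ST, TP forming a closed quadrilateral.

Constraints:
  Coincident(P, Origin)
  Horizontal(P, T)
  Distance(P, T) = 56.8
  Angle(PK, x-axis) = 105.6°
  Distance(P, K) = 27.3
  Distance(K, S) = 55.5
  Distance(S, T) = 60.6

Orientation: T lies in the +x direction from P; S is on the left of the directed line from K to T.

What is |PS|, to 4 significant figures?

69.34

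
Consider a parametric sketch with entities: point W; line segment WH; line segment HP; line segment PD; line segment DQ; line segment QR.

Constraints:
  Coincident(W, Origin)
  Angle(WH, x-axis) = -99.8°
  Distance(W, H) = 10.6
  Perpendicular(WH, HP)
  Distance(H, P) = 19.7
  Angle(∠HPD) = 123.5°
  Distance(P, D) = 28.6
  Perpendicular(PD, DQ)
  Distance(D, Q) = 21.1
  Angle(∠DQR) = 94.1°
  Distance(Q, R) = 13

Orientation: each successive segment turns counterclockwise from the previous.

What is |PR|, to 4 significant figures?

27.01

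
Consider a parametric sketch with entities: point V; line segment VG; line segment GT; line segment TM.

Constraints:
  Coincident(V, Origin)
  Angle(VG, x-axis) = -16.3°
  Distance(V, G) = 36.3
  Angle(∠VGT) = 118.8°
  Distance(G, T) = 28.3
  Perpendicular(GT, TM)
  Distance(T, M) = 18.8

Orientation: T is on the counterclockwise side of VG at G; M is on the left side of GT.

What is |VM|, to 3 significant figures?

47.6

V is at the origin; VG runs at -16.3° with length 36.3, so G = 36.3·(cos -16.3°, sin -16.3°) = (34.8, -10.2). ∠VGT = 118.8°, so GT runs at -16.3° + (180° − 118.8°) = 44.9° from the x-axis; with |GT| = 28.3, T = G + 28.3·(cos 44.9°, sin 44.9°) = (54.9, 9.79). GT is perpendicular to TM; with |TM| = 18.8 on the left of GT, M = T + 18.8·(-0.706, 0.708) = (41.6, 23.1). Then |VM| = |M − V| = 47.6.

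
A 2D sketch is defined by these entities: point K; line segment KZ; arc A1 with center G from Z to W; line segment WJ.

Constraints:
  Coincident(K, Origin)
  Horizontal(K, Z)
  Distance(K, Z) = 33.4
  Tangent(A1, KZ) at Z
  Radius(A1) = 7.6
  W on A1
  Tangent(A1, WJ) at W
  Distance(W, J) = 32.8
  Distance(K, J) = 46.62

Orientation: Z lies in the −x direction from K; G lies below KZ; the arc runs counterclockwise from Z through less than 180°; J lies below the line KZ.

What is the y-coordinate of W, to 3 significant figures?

-11.3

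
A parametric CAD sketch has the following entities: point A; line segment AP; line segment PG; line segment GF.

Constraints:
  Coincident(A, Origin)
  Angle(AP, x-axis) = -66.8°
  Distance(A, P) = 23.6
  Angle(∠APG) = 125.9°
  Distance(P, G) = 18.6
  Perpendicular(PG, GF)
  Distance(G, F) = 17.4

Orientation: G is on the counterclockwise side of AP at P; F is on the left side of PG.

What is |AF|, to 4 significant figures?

32.48

A is at the origin; AP runs at -66.8° with length 23.6, so P = 23.6·(cos -66.8°, sin -66.8°) = (9.297, -21.69). ∠APG = 125.9°, so PG runs at -66.8° + (180° − 125.9°) = -12.70° from the x-axis; with |PG| = 18.6, G = P + 18.6·(cos -12.70°, sin -12.70°) = (27.44, -25.78). PG is perpendicular to GF; with |GF| = 17.4 on the left of PG, F = G + 17.4·(0.2198, 0.9755) = (31.27, -8.806). Then |AF| = |F − A| = 32.48.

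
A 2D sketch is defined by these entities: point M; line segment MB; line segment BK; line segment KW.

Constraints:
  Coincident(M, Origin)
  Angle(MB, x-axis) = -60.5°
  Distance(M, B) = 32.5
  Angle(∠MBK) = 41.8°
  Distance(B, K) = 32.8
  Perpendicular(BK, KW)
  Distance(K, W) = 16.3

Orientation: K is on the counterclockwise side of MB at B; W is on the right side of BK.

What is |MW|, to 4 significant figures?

38.92

M is at the origin; MB runs at -60.5° with length 32.5, so B = 32.5·(cos -60.5°, sin -60.5°) = (16.00, -28.29). ∠MBK = 41.8°, so BK runs at -60.5° + (180° − 41.8°) = 77.70° from the x-axis; with |BK| = 32.8, K = B + 32.8·(cos 77.70°, sin 77.70°) = (22.99, 3.761). BK ⟂ KW; with |KW| = 16.3 on the right of BK, W = K + 16.3·(0.9770, -0.2130) = (38.92, 0.2881). Then |MW| = |W − M| = 38.92.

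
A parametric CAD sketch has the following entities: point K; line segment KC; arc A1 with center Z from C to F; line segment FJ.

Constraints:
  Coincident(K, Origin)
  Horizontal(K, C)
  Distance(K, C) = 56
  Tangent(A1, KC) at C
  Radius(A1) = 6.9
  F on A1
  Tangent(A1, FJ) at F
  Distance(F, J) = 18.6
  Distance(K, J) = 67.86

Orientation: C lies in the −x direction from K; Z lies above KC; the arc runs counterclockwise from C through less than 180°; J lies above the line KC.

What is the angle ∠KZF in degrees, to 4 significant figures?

47.68°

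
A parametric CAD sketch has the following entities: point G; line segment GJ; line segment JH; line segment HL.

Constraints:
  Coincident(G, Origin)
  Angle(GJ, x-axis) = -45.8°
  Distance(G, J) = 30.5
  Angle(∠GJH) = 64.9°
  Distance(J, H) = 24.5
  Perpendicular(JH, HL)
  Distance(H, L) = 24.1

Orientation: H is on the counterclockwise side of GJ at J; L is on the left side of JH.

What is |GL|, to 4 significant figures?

12.09

G is at the origin; GJ runs at -45.8° with length 30.5, so J = 30.5·(cos -45.8°, sin -45.8°) = (21.26, -21.87). ∠GJH = 64.9°, so JH runs at -45.8° + (180° − 64.9°) = 69.30° from the x-axis; with |JH| = 24.5, H = J + 24.5·(cos 69.30°, sin 69.30°) = (29.92, 1.053). JH ⟂ HL; with |HL| = 24.1 on the left of JH, L = H + 24.1·(-0.9354, 0.3535) = (7.379, 9.571). Then |GL| = |L − G| = 12.09.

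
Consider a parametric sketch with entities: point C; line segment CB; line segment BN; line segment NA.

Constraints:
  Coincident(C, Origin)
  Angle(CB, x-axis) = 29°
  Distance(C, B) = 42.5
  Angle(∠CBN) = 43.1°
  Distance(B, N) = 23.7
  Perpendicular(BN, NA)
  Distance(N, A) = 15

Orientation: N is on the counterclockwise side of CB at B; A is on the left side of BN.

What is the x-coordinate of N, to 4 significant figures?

14.19

C is at the origin; CB runs at 29.0° with length 42.5, so B = 42.5·(cos 29.0°, sin 29.0°) = (37.17, 20.60). ∠CBN = 43.1°, so BN runs at 29.0° + (180° − 43.1°) = 165.9° from the x-axis; with |BN| = 23.7, N = B + 23.7·(cos 165.9°, sin 165.9°) = (14.19, 26.38). So N.x = 14.19.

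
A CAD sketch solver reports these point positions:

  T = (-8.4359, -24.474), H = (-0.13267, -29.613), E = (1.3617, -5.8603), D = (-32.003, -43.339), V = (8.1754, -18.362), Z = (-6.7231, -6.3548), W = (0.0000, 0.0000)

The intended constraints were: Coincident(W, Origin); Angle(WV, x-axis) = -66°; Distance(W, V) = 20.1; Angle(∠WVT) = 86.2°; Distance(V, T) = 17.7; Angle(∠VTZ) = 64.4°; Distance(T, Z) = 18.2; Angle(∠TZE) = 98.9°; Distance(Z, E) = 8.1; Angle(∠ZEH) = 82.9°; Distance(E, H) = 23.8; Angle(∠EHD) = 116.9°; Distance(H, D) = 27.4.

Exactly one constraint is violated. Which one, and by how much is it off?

Distance(H, D) = 27.4 — off by 7.30.

W = (0.00, 0.00) ✓; WV at -66.00° ✓; |WV| = 20.10 ✓; ∠WVT = 86.20° ✓; |VT| = 17.70 ✓; ∠VTZ = 64.40° ✓; |TZ| = 18.20 ✓; ∠TZE = 98.90° ✓; |ZE| = 8.100 ✓; ∠ZEH = 82.90° ✓; |EH| = 23.80 ✓; ∠EHD = 116.9° ✓; |HD| = 34.70 ✗.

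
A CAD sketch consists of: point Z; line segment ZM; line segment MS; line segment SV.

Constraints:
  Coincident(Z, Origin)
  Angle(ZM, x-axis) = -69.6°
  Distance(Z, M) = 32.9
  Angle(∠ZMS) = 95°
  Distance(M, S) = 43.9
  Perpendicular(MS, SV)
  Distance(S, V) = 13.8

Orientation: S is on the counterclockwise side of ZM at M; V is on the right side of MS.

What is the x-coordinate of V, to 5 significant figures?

57.456

Z is at the origin; ZM runs at -69.6° with length 32.9, so M = 32.9·(cos -69.6°, sin -69.6°) = (11.468, -30.837). ∠ZMS = 95.0°, so MS runs at -69.6° + (180° − 95.0°) = 15.400° from the x-axis; with |MS| = 43.9, S = M + 43.9·(cos 15.400°, sin 15.400°) = (53.792, -19.179). The perpendicularity gives SV at right angles to MS; with |SV| = 13.8 on the right of MS, V = S + 13.8·(0.26556, -0.96410) = (57.456, -32.483). So V.x = 57.456.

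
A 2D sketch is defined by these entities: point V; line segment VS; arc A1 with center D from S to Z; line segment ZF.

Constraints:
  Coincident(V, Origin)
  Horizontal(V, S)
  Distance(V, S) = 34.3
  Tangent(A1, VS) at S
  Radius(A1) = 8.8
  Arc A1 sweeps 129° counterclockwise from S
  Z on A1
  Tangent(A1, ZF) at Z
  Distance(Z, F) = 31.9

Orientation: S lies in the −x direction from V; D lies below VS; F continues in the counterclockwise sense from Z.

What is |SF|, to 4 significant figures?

41.31

V is at the origin; V and S share the same y with |VS| = 34.3 and S on the −x side, so S = (-34.30, 0.000). Since A1 is tangent to VS there, DS ⟂ VS, so D = S + (0, -8.8) = (-34.30, -8.800). On A1, S sits at bearing 90° from D; a 129° counterclockwise sweep puts Z at bearing 219°, so Z = D + 8.8·(cos 219°, sin 219°) = (-41.14, -14.34). A1 meets ZF tangentially, so DZ is at right angles to ZF, so ZF runs along (−sin 219°, cos 219°); with |ZF| = 31.9, F = (-21.06, -39.13). Then |SF| = |F − S| = 41.31.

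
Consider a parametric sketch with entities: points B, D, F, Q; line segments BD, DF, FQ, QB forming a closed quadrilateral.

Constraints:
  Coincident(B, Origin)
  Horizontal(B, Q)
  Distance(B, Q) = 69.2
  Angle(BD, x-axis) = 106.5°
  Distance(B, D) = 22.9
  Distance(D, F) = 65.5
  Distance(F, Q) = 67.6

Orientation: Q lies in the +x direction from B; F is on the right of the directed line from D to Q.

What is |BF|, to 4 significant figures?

42.63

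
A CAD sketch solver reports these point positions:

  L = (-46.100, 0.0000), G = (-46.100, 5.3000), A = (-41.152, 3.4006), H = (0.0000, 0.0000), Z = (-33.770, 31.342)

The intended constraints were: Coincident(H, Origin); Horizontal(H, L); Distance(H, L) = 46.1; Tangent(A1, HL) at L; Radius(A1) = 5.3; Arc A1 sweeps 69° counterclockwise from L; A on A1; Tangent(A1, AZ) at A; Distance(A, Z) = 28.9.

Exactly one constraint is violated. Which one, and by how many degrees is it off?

Tangent(A1, AZ) at A — off by 6.20°.

H = (0.00, 0.00) ✓; H.y = 0.00, L.y = 0.00 ✓; |HL| = 46.10 ✓; ∠(GL, LH) = 90.00° ✓; |GL| = 5.300 ✓; bearing(G→A) − bearing(G→L) = 69.00° ✓; |GA| = 5.300 ✓; ∠(GA, AZ) = 83.80° ✗; |AZ| = 28.90 ✓.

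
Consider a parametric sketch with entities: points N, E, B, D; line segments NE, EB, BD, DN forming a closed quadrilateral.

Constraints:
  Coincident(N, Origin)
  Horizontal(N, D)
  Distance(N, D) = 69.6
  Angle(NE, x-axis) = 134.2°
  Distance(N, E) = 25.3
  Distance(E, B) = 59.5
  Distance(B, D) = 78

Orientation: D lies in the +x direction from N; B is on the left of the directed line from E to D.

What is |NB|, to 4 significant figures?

66.05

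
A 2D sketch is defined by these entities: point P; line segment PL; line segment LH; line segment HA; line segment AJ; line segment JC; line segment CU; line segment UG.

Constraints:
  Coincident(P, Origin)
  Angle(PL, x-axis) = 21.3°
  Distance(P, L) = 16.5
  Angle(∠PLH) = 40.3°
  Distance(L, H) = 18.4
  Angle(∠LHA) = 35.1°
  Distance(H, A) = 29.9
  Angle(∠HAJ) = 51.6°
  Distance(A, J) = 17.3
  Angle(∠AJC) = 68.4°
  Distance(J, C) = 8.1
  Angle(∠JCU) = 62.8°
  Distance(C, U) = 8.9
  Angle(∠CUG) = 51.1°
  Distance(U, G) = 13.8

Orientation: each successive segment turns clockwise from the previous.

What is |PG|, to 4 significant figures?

23.18

∠JCU = 62.8° gives CU at 99.50° from the x-axis; with |CU| = 8.9, U = (9.889, 14.35). ∠CUG = 51.1° gives UG at -29.40° from the x-axis; with |UG| = 13.8, G = (21.91, 7.576). Then |PG| = |G − P| = 23.18.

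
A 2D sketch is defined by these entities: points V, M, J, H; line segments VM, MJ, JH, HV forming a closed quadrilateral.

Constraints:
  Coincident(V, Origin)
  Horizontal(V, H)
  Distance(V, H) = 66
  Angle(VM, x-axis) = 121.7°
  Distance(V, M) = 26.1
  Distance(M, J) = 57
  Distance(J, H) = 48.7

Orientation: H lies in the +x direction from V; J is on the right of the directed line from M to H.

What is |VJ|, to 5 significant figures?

31.332

V is at the origin; V and H share the same y with |VH| = 66.0 and H in +x, so H = (66.0, 0). VM runs at 121.7° with |VM| = 26.1, so M = (-13.715, 22.206). J is determined by |MJ| = 57.0 and |JH| = 48.7 together: it lies at the intersection of circle(M, 57.0) and circle(H, 48.7). With |MH| = 82.750, the foot of the radical line on MH is 46.676 from M and the perpendicular offset is √(57.0² − 46.676²) = 32.716. Taking the right-of-MH solution: J = (22.470, -21.836).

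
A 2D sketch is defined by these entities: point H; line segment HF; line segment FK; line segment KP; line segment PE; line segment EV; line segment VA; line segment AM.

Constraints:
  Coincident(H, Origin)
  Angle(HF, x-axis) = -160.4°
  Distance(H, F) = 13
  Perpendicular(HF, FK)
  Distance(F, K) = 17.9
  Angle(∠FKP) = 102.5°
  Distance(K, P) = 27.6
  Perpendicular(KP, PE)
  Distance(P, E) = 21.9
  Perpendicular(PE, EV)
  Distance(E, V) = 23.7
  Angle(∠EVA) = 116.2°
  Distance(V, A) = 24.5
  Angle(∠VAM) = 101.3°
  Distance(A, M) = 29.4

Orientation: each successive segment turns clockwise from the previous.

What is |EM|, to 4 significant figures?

41.42

H is at the origin; HF runs at -160.4° with length 13.0, so F = (-12.25, -4.361). The perpendicularity gives FK at right angles to HF, so FK runs at 109.6°; with |FK| = 17.9, K = (-18.25, 12.50). ∠FKP = 102.5° gives KP at 32.10° from the x-axis; with |KP| = 27.6, P = (5.129, 27.17). KP is perpendicular to PE, so PE runs at -57.90°; with |PE| = 21.9, E = (16.77, 8.617). The perpendicularity gives EV at right angles to PE, so EV runs at -147.9°; with |EV| = 23.7, V = (-3.310, -3.978). ∠EVA = 116.2° gives VA at 148.3° from the x-axis; with |VA| = 24.5, A = (-24.15, 8.896). ∠VAM = 101.3° gives AM at 69.60° from the x-axis; with |AM| = 29.4, M = (-13.91, 36.45). Then |EM| = |M − E| = 41.42.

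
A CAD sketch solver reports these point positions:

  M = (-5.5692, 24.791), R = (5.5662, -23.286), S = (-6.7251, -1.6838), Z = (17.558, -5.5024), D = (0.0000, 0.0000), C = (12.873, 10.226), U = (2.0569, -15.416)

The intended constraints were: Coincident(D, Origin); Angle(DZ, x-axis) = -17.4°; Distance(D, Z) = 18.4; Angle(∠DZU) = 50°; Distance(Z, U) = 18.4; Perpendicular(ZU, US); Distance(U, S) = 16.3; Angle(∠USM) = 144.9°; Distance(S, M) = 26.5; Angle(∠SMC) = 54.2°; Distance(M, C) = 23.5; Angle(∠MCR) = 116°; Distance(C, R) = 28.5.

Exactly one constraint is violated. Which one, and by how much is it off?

Distance(C, R) = 28.5 — off by 5.80.

D = (0.00, 0.00) ✓; DZ at -17.40° ✓; |DZ| = 18.40 ✓; ∠DZU = 50.00° ✓; |ZU| = 18.40 ✓; ∠(ZU, US) = 90.00° ✓; |US| = 16.30 ✓; ∠USM = 144.9° ✓; |SM| = 26.50 ✓; ∠SMC = 54.20° ✓; |MC| = 23.50 ✓; ∠MCR = 116.0° ✓; |CR| = 34.30 ✗.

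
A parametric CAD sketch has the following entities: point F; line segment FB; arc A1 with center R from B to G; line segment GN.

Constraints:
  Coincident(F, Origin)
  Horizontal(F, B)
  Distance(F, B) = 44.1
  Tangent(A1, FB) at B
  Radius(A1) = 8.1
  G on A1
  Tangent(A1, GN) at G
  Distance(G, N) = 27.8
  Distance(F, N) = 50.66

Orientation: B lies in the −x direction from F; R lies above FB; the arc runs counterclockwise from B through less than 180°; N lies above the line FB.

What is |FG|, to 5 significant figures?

36.888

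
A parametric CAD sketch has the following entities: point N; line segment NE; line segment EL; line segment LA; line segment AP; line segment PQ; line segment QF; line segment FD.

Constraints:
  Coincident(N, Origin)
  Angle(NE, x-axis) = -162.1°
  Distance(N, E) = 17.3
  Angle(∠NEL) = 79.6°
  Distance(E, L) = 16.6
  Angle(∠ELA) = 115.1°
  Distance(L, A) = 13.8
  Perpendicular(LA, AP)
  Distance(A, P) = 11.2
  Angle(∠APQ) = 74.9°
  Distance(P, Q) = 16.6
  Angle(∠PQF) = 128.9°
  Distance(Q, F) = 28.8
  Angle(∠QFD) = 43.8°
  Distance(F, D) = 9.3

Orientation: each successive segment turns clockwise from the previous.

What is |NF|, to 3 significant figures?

45.5

N is at the origin; NE runs at -162.1° with length 17.3, so E = (-16.5, -5.32). ∠NEL = 79.6° gives EL at 97.5° from the x-axis; with |EL| = 16.6, L = (-18.6, 11.1). ∠ELA = 115.1° gives LA at 32.6° from the x-axis; with |LA| = 13.8, A = (-7.00, 18.6). LA is perpendicular to AP, so AP runs at -57.4°; with |AP| = 11.2, P = (-0.969, 9.14). ∠APQ = 74.9° gives PQ at -162° from the x-axis; with |PQ| = 16.6, Q = (-16.8, 4.15). ∠PQF = 128.9° gives QF at 146° from the x-axis; with |QF| = 28.8, F = (-40.8, 20.1). Then |NF| = |F − N| = 45.5.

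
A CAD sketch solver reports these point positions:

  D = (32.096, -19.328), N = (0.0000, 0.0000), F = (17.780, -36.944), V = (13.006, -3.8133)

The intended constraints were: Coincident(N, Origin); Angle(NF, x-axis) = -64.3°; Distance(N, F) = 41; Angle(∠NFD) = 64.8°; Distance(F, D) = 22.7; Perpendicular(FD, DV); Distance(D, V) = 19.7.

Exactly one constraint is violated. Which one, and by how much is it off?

Distance(D, V) = 19.7 — off by 4.90.

N = (0.00, 0.00) ✓; NF at -64.30° ✓; |NF| = 41.00 ✓; ∠NFD = 64.80° ✓; |FD| = 22.70 ✓; ∠(FD, DV) = 90.00° ✓; |DV| = 24.60 ✗.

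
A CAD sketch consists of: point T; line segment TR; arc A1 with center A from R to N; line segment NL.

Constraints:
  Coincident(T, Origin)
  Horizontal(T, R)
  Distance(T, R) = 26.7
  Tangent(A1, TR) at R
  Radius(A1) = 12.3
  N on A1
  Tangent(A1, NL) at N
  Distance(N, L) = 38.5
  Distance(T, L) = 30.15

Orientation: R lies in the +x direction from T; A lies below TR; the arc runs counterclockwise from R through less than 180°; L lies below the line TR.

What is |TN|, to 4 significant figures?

18.87

T is at the origin; TR is horizontal with |TR| = 26.7 and R on the +x side, so R = (26.70, 0.000). The tangent condition forces AR to be normal to TR, so A = R + (0, -12.3) = (26.70, -12.30). Since AN ⟂ NL (tangency), |AL| = √(12.3² + 38.5²) = 40.42 regardless of where N sits on A1. So L lies on both circle(T, 30.15) and circle(A, 40.42); the below-TR intersection is L = (-10.42, -28.29). N is the foot of the tangent from L: N = (18.63, -3.021).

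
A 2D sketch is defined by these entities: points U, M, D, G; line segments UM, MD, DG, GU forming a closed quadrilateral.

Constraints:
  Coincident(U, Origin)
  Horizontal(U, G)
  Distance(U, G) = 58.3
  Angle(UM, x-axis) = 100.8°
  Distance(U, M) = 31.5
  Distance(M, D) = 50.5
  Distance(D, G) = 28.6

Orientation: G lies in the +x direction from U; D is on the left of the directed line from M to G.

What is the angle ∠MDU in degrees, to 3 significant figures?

36.2°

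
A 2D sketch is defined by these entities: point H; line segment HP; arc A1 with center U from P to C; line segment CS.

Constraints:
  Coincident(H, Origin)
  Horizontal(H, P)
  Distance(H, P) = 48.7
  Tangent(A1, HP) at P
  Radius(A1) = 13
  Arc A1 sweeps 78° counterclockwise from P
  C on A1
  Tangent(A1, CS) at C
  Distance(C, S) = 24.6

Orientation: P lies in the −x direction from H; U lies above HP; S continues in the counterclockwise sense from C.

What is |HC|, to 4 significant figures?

37.43

H is at the origin; H and P share the same y with |HP| = 48.7 and P on the −x side, so P = (-48.70, 0.000). A1 meets HP tangentially, so UP is at right angles to HP, so U = P + (0, 13) = (-48.70, 13.00). On A1, P sits at bearing -90° from U; a 78° counterclockwise sweep puts C at bearing -12°, so C = U + 13.0·(cos -12°, sin -12°) = (-35.98, 10.30). Then |HC| = |C − H| = 37.43.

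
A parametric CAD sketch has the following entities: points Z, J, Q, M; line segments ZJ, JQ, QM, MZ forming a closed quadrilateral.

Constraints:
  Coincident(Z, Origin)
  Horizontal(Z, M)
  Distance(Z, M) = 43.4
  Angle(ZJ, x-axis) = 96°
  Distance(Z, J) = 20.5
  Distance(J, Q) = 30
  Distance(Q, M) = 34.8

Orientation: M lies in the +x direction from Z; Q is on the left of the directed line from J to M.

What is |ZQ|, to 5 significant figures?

40.010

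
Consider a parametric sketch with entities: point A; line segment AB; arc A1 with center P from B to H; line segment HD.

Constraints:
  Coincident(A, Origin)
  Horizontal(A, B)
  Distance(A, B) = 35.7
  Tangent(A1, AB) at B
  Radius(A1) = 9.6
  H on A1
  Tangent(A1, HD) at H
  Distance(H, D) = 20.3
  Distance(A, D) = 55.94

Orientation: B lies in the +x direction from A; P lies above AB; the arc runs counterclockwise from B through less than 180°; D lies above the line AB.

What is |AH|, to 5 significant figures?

45.906

Checks: A.y = 0.00, B.y = 0.00 ✓; |AB| = 35.70 ✓; |PH| = 9.600 ✓; ∠(PH, HD) = 90.00° ✓; |HD| = 20.30 ✓; |AD| = 55.94 ✓.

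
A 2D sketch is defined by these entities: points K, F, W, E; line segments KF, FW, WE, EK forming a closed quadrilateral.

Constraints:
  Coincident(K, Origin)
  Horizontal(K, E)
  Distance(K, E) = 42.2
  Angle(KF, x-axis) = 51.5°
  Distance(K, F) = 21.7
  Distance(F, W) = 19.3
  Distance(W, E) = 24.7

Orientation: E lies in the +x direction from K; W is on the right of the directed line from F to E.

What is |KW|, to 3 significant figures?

17.7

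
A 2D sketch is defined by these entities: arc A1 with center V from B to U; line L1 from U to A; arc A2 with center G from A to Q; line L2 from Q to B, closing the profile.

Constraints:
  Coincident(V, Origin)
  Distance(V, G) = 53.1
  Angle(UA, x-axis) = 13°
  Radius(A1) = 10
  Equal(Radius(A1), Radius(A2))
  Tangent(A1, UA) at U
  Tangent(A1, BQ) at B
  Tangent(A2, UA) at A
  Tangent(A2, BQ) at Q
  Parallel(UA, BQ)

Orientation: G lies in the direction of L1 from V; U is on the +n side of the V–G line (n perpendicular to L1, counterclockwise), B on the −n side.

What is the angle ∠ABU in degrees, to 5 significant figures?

69.361°

Tangency of A1 to both parallel lines with radius 10.0 puts U and B at V ± 10.0·n: U = (-2.2495, 9.7437), B = (2.2495, -9.7437). Equal radii place A and Q the same way about G: A = G + 10.0·n = (49.490, 21.689), Q = G − 10.0·n = (53.989, 2.2012). Then cos ∠ABU = BA·BU / (|BA||BU|), giving 69.361°.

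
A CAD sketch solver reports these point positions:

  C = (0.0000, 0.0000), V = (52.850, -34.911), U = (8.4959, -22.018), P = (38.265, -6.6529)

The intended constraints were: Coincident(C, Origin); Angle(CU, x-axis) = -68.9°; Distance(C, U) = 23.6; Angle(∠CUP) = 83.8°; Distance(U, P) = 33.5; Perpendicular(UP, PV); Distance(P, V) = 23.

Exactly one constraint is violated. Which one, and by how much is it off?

Distance(P, V) = 23 — off by 8.80.

C = (0.00, 0.00) ✓; CU at -68.90° ✓; |CU| = 23.60 ✓; ∠CUP = 83.80° ✓; |UP| = 33.50 ✓; ∠(UP, PV) = 90.00° ✓; |PV| = 31.80 ✗.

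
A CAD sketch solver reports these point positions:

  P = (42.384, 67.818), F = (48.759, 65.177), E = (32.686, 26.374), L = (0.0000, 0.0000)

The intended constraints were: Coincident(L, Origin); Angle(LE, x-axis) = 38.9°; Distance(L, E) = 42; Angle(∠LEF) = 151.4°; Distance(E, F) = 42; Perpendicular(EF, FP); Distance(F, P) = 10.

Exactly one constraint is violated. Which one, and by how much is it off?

Distance(F, P) = 10 — off by 3.10.

L = (0.00, 0.00) ✓; LE at 38.90° ✓; |LE| = 42.00 ✓; ∠LEF = 151.4° ✓; |EF| = 42.00 ✓; ∠(EF, FP) = 90.00° ✓; |FP| = 6.900 ✗.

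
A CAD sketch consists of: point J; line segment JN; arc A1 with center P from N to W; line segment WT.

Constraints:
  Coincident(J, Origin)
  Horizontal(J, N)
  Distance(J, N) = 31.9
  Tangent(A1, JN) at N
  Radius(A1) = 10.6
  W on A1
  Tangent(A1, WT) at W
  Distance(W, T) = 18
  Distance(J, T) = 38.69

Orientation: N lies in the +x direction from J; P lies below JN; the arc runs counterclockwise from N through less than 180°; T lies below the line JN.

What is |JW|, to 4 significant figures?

24.72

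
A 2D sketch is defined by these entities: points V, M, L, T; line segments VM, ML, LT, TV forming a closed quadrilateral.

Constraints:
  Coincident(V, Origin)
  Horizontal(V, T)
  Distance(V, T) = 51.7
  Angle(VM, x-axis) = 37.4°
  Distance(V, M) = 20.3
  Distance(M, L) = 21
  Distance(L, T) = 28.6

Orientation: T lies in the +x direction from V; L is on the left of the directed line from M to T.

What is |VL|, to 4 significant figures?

41.21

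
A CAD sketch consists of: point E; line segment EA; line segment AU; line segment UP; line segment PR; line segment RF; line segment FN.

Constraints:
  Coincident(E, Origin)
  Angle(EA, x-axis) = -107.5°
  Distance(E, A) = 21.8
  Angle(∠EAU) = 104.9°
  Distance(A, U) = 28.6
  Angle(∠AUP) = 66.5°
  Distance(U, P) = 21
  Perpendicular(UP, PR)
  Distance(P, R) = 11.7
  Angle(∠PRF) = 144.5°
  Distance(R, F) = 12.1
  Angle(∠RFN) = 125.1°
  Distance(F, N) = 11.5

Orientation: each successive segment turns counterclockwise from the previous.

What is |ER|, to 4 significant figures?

16.43

E is at the origin; EA runs at -107.5° with length 21.8, so A = (-6.555, -20.79). ∠EAU = 104.9° gives AU at -32.40° from the x-axis; with |AU| = 28.6, U = (17.59, -36.12). ∠AUP = 66.5° gives UP at 81.10° from the x-axis; with |UP| = 21.0, P = (20.84, -15.37). The perpendicularity gives PR at right angles to UP, so PR runs at 171.1°; with |PR| = 11.7, R = (9.282, -13.56). Then |ER| = |R − E| = 16.43.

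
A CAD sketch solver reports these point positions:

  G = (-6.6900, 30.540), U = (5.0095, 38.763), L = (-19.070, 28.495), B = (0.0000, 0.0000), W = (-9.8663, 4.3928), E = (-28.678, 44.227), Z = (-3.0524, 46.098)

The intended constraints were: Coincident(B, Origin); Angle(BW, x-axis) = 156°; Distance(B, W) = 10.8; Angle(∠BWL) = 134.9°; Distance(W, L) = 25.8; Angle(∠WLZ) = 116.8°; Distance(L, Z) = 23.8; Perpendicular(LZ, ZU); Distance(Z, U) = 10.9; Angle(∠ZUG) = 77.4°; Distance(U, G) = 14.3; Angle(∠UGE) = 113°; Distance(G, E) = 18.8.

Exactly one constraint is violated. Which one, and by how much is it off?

Distance(G, E) = 18.8 — off by 7.10.

B = (0.00, 0.00) ✓; BW at 156.0° ✓; |BW| = 10.80 ✓; ∠BWL = 134.9° ✓; |WL| = 25.80 ✓; ∠WLZ = 116.8° ✓; |LZ| = 23.80 ✓; ∠(LZ, ZU) = 90.00° ✓; |ZU| = 10.90 ✓; ∠ZUG = 77.40° ✓; |UG| = 14.30 ✓; ∠UGE = 113.0° ✓; |GE| = 25.90 ✗.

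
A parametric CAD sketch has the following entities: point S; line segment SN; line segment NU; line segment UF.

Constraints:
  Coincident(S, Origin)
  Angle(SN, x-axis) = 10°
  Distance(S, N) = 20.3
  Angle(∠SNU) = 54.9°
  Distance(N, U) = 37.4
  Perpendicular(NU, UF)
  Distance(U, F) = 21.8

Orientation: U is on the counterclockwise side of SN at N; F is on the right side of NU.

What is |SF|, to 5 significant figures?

46.229

S is at the origin; SN runs at 10.0° with length 20.3, so N = 20.3·(cos 10.0°, sin 10.0°) = (19.992, 3.5251). ∠SNU = 54.9°, so NU runs at 10.0° + (180° − 54.9°) = 135.10° from the x-axis; with |NU| = 37.4, U = N + 37.4·(cos 135.10°, sin 135.10°) = (-6.5003, 29.925). NU ⟂ UF; with |UF| = 21.8 on the right of NU, F = U + 21.8·(0.70587, 0.70834) = (8.8877, 45.366). Then |SF| = |F − S| = 46.229.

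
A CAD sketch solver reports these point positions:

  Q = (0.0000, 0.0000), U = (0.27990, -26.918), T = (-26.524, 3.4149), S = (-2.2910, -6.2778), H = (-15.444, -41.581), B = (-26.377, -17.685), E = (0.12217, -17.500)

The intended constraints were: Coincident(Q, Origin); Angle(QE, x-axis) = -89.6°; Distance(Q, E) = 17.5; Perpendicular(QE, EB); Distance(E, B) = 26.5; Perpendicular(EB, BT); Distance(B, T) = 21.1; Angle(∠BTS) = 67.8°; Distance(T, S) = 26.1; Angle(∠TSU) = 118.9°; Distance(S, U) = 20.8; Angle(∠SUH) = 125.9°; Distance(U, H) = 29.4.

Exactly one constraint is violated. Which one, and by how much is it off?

Distance(U, H) = 29.4 — off by 7.90.

Q = (0.00, 0.00) ✓; QE at -89.60° ✓; |QE| = 17.50 ✓; ∠(QE, EB) = 90.00° ✓; |EB| = 26.50 ✓; ∠(EB, BT) = 90.00° ✓; |BT| = 21.10 ✓; ∠BTS = 67.80° ✓; |TS| = 26.10 ✓; ∠TSU = 118.9° ✓; |SU| = 20.80 ✓; ∠SUH = 125.9° ✓; |UH| = 21.50 ✗.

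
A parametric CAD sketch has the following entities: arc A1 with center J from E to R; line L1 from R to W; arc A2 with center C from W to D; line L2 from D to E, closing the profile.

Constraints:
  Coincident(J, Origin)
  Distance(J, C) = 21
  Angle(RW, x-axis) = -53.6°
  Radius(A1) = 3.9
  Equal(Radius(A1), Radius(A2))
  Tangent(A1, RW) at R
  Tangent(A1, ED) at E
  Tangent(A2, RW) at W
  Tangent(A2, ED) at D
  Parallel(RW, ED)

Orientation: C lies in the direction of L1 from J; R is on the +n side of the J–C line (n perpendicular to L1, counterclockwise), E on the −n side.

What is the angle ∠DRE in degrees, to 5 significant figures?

69.624°

The slot axis is L1's direction at -53.6°, so u = (cos -53.6°, sin -53.6°) = (0.59342, -0.80489) and n = (−sin -53.6°, cos -53.6°) = (0.80489, 0.59342). J is at the origin and C lies 21.0 along u from J, so C = 21.0·u = (12.462, -16.903). Tangency of A1 to both parallel lines with radius 3.9 puts R and E at J ± 3.9·n: R = (3.1391, 2.3143), E = (-3.1391, -2.3143). Equal radii place W and D the same way about C: W = C + 3.9·n = (15.601, -14.588), D = C − 3.9·n = (9.3227, -19.217). Then cos ∠DRE = RD·RE / (|RD||RE|), giving 69.624°.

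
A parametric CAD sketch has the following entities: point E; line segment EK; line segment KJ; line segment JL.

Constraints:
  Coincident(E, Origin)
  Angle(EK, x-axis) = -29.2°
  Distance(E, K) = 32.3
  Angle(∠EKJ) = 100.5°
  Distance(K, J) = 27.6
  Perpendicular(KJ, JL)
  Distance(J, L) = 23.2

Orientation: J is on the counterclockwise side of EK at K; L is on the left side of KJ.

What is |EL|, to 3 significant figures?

34.6

E is at the origin; EK runs at -29.2° with length 32.3, so K = 32.3·(cos -29.2°, sin -29.2°) = (28.2, -15.8). ∠EKJ = 100.5°, so KJ runs at -29.2° + (180° − 100.5°) = 50.3° from the x-axis; with |KJ| = 27.6, J = K + 27.6·(cos 50.3°, sin 50.3°) = (45.8, 5.48). KJ is perpendicular to JL; with |JL| = 23.2 on the left of KJ, L = J + 23.2·(-0.769, 0.639) = (28.0, 20.3). Then |EL| = |L − E| = 34.6.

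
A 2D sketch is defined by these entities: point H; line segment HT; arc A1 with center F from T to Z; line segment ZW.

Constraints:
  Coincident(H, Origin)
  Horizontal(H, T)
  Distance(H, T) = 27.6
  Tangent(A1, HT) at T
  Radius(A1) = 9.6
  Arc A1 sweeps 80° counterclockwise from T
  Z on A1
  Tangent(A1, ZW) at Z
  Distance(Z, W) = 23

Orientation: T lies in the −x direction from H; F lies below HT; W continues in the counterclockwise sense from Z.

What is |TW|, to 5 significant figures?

33.410

H is at the origin; H and T share the same y with |HT| = 27.6 and T on the −x side, so T = (-27.600, 0.0000). Since A1 is tangent to HT there, FT ⟂ HT, so F = T + (0, -9.6) = (-27.600, -9.6000). On A1, T sits at bearing 90° from F; an 80° counterclockwise sweep puts Z at bearing 170°, so Z = F + 9.6·(cos 170°, sin 170°) = (-37.054, -7.9330). Since A1 is tangent to ZW there, FZ ⟂ ZW, so ZW runs along (−sin 170°, cos 170°); with |ZW| = 23.0, W = (-41.048, -30.584). Then |TW| = |W − T| = 33.410.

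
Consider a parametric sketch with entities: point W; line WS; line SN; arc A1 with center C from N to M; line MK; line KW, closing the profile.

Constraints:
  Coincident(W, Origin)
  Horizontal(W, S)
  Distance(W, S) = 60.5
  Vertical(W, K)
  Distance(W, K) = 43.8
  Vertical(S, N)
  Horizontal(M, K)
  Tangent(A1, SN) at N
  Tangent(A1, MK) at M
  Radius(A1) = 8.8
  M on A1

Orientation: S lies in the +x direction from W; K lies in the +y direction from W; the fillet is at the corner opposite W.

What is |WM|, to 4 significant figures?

67.76

W is at the origin; W and S share the same y with |WS| = 60.5 and S on the +x side, so S = (60.50, 0.000). W and K share the same x with |WK| = 43.8 and K on the +y side, so K = (0.000, 43.80). The virtual corner opposite W is at (60.50, 43.80). Tangency of A1 to SN means the radius CN is perpendicular to SN and A1 meets MK tangentially, so CM is at right angles to MK, with radius 8.8, so the center C sits 8.8 in from both sides at C = (51.70, 35.00). That places the tangent points at N = (60.50, 35.00) on SN and M = (51.70, 43.80) on MK. Then |WM| = |M − W| = 67.76.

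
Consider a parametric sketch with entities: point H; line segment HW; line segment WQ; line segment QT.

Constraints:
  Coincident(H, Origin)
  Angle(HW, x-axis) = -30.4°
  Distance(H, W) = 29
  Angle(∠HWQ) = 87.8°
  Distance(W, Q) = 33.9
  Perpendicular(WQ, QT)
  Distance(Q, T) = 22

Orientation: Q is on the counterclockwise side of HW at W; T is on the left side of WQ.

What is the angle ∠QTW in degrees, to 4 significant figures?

57.02°

H is at the origin; HW runs at -30.4° with length 29.0, so W = 29.0·(cos -30.4°, sin -30.4°) = (25.01, -14.67). ∠HWQ = 87.8°, so WQ runs at -30.4° + (180° − 87.8°) = 61.80° from the x-axis; with |WQ| = 33.9, Q = W + 33.9·(cos 61.80°, sin 61.80°) = (41.03, 15.20). WQ ⟂ QT; with |QT| = 22.0 on the left of WQ, T = Q + 22.0·(-0.8813, 0.4726) = (21.64, 25.60). Then cos ∠QTW = TQ·TW / (|TQ||TW|), giving 57.02°.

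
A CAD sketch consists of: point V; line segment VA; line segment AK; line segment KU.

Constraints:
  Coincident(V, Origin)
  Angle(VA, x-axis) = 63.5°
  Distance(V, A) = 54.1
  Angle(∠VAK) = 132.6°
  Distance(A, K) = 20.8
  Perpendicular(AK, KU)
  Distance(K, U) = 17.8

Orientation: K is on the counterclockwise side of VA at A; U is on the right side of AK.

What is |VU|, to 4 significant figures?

81.35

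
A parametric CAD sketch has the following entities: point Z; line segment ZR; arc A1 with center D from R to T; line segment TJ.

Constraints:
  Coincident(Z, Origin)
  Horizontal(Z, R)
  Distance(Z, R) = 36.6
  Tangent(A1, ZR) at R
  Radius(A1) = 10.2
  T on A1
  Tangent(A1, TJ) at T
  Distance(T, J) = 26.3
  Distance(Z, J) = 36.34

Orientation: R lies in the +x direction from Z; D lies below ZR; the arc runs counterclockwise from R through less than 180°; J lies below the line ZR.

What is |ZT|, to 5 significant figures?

27.832

Checks: ∠(DR, RZ) = 90.00° ✓; |DT| = 10.20 ✓; ∠(DT, TJ) = 90.00° ✓; |TJ| = 26.30 ✓; |ZJ| = 36.34 ✓.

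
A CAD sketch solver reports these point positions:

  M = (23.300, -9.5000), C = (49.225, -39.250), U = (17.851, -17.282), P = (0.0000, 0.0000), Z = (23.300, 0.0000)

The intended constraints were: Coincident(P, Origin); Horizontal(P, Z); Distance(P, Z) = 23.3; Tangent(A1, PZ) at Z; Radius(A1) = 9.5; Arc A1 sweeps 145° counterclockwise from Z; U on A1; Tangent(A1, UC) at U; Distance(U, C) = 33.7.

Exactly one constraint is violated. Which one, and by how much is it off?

Distance(U, C) = 33.7 — off by 4.60.

P = (0.00, 0.00) ✓; P.y = 0.00, Z.y = 0.00 ✓; |PZ| = 23.30 ✓; ∠(MZ, ZP) = 90.00° ✓; |MZ| = 9.500 ✓; bearing(M→U) − bearing(M→Z) = 145.0° ✓; |MU| = 9.500 ✓; ∠(MU, UC) = 90.00° ✓; |UC| = 38.30 ✗.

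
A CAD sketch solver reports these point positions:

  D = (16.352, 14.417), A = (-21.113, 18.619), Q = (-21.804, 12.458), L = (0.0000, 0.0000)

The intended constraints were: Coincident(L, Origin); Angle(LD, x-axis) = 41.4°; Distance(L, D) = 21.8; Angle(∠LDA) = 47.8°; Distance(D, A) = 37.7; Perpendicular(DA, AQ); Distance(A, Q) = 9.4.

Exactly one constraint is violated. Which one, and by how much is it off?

Distance(A, Q) = 9.4 — off by 3.20.

L = (0.00, 0.00) ✓; LD at 41.40° ✓; |LD| = 21.80 ✓; ∠LDA = 47.80° ✓; |DA| = 37.70 ✓; ∠(DA, AQ) = 90.00° ✓; |AQ| = 6.200 ✗.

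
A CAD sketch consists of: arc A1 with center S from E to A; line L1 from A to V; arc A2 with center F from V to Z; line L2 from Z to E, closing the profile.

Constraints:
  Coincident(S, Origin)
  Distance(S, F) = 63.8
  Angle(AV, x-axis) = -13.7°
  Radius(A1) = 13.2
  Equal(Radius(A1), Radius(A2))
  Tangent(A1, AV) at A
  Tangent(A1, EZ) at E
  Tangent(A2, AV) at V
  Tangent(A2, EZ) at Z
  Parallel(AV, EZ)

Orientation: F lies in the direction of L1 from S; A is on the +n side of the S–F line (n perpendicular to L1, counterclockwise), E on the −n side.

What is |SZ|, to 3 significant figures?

65.2

The slot axis is L1's direction at -13.7°, so u = (cos -13.7°, sin -13.7°) = (0.972, -0.237) and n = (−sin -13.7°, cos -13.7°) = (0.237, 0.972). S is at the origin and F lies 63.8 along u from S, so F = 63.8·u = (62.0, -15.1). Tangency of A1 to both parallel lines with radius 13.2 puts A and E at S ± 13.2·n: A = (3.13, 12.8), E = (-3.13, -12.8). Equal radii place V and Z the same way about F: V = F + 13.2·n = (65.1, -2.29), Z = F − 13.2·n = (58.9, -27.9). Then |SZ| = |Z − S| = 65.2.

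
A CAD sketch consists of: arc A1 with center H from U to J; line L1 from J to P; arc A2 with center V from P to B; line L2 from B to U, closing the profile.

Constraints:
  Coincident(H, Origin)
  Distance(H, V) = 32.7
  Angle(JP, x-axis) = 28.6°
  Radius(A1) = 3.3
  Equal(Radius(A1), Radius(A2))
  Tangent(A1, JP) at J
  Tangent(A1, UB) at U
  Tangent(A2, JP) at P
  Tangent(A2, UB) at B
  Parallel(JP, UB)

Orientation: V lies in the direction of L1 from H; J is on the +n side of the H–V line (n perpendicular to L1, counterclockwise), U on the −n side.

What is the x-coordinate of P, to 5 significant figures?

27.130

Tangency of A1 to both parallel lines with radius 3.3 puts J and U at H ± 3.3·n: J = (-1.5797, 2.8973), U = (1.5797, -2.8973). Equal radii place P and B the same way about V: P = V + 3.3·n = (27.130, 18.551), B = V − 3.3·n = (30.290, 12.756). So P.x = 27.130.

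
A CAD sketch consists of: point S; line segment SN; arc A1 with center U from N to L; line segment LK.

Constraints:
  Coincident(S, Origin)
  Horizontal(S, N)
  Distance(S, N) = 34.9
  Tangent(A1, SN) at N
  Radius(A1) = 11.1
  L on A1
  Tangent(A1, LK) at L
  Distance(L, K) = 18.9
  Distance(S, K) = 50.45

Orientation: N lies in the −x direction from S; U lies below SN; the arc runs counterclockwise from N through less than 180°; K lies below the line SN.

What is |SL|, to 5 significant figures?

47.706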